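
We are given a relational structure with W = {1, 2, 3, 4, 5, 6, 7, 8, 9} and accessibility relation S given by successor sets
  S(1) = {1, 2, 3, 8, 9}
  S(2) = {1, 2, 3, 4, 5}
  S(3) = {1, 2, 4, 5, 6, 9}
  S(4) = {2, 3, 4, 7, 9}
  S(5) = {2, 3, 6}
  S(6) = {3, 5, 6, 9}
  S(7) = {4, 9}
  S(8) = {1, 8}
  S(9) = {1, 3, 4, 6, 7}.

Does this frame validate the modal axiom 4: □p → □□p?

No

By correspondence theory, 4 is valid on a frame iff S is transitive.
Transitive: no — 1 S 2 and 2 S 4, but not 1 S 4.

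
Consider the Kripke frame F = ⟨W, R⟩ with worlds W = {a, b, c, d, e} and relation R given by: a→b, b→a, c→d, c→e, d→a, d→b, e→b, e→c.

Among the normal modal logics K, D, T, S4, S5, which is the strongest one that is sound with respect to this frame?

D

Serial (axiom D): yes — every world has a successor (e.g. a R b).
Reflexive (axiom T): no — a is not related to itself.
Transitive (axiom 4): no — c R d and d R a, but not c R a.
Euclidean (axiom 5): no — c R d and c R e, but not d R e.
So F validates K, D; T would additionally require R to be reflexive. The strongest is D.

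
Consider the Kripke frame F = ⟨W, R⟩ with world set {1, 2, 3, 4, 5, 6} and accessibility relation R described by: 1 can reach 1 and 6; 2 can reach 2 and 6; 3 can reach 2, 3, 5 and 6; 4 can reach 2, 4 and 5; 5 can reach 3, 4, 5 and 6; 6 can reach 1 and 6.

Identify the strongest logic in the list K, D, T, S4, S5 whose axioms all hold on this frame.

Serial (axiom D): yes — every world has a successor (e.g. 1 R 1).
Reflexive (axiom T): yes — every world is R-related to itself.
Transitive (axiom 4): no — 2 R 6 and 6 R 1, but not 2 R 1.
Euclidean (axiom 5): no — 3 R 2 and 3 R 5, but not 2 R 5.
So F validates K, D, T; S4 would additionally require R to be transitive. The strongest is T.

T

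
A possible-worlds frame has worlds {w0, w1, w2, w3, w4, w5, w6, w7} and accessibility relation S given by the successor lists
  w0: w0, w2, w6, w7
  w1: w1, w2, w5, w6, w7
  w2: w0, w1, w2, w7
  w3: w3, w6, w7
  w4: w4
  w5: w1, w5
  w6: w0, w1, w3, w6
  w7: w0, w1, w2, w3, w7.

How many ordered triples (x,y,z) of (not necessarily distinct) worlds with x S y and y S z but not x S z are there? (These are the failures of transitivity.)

Enumerating: (w0,w2,w1), (w0,w6,w1), (w0,w6,w3), (w0,w7,w1), (w0,w7,w3), (w1,w2,w0), (w1,w6,w0), (w1,w6,w3), (w1,w7,w0), (w1,w7,w3), (w2,w0,w6), (w2,w1,w5), … and 20 more.
Total: 32.

32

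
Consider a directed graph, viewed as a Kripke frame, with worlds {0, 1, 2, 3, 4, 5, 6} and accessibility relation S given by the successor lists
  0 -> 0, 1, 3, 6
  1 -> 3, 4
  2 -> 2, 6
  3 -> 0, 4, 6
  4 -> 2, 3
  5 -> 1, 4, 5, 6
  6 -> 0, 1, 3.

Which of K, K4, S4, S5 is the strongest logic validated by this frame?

K

Transitive (axiom 4): no — 0 S 1 and 1 S 4, but not 0 S 4.
Reflexive (axiom T): no — 1 is not related to itself.
Euclidean (axiom 5): no — 0 S 1 and 0 S 6, but not 1 S 6.
So F validates K; K4 would additionally require S to be transitive. The strongest is K.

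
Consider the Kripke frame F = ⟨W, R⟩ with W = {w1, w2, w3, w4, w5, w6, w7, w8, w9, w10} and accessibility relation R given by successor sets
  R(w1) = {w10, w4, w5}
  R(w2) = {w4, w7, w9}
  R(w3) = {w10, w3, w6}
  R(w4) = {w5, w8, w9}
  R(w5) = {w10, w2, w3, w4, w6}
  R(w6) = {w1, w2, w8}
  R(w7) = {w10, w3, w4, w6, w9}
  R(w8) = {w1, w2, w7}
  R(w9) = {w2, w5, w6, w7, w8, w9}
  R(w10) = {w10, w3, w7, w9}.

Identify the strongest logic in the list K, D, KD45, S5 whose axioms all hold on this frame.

D

Serial (axiom D): yes — every world has a successor (e.g. w1 R w10).
Euclidean (axiom 5): no — w1 R w10 and w1 R w4, but not w10 R w4.
Transitive (axiom 4): no — w1 R w10 and w10 R w3, but not w1 R w3.
Reflexive (axiom T): no — w1 is not related to itself.
So F validates K, D; KD45 would additionally require R to be Euclidean and transitive. The strongest is D.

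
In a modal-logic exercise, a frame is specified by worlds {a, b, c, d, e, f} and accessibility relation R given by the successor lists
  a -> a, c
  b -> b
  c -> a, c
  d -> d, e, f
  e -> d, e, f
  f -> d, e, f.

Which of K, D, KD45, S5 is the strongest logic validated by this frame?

Serial (axiom D): yes — every world has a successor (e.g. a R a).
Euclidean (axiom 5): yes — any two successors of a common world are R-related.
Transitive (axiom 4): yes — every two-step R-path is closed by a direct edge.
Reflexive (axiom T): yes — every world is R-related to itself.
So F validates K, D, KD45, S5. The strongest is S5.

S5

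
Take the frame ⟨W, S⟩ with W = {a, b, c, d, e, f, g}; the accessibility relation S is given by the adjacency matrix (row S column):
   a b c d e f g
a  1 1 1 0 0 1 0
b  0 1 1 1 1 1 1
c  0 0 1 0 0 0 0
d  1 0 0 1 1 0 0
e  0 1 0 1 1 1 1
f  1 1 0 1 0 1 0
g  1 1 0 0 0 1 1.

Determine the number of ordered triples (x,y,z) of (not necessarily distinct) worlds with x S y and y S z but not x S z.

27

Enumerating: (a,b,d), (a,b,e), (a,b,g), (a,f,d), (b,d,a), (b,f,a), (b,g,a), (d,a,b), (d,a,c), (d,a,f), (d,e,b), (d,e,f), … and 15 more.
Total: 27.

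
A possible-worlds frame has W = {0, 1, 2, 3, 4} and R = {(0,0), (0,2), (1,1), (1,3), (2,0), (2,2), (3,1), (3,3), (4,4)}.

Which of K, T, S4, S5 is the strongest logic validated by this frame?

Reflexive (axiom T): yes — every world is R-related to itself.
Transitive (axiom 4): yes — every two-step R-path is closed by a direct edge.
Euclidean (axiom 5): yes — any two successors of a common world are R-related.
So F validates K, T, S4, S5. The strongest is S5.

S5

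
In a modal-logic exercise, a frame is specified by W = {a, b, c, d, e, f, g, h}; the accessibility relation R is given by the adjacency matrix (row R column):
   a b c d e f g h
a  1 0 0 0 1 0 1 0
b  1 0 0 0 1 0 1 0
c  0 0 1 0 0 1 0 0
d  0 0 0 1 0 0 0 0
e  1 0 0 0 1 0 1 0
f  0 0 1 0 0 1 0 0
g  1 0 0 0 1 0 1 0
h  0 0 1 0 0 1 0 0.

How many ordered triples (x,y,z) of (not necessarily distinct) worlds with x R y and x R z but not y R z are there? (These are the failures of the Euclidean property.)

R is Euclidean; there are no such tuples.

0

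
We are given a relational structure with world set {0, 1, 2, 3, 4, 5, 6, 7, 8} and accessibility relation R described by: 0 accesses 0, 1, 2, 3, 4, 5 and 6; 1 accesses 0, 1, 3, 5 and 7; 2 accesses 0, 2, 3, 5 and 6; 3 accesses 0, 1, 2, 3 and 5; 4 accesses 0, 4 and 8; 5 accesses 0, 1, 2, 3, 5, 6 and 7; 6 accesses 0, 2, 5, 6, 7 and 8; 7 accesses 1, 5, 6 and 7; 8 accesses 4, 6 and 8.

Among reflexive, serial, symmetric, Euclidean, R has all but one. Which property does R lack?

Euclidean

Reflexive: yes — every world is R-related to itself.
Serial: yes — every world has a successor (e.g. 0 R 0).
Symmetric: yes — every pair in R has its reverse in R.
Euclidean: no — 0 R 1 and 0 R 2, but not 1 R 2.
Only Euclidean fails.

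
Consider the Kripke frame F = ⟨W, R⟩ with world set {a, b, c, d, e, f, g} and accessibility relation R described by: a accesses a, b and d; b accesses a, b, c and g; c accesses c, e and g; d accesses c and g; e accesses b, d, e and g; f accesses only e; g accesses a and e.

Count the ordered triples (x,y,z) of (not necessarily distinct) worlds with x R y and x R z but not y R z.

26

Enumerating: (a,b,d), (a,d,a), (a,d,b), (a,d,d), (b,a,c), (b,a,g), (b,c,a), (b,c,b), (b,g,b), (b,g,c), (b,g,g), (c,e,c), … and 14 more.
Total: 26.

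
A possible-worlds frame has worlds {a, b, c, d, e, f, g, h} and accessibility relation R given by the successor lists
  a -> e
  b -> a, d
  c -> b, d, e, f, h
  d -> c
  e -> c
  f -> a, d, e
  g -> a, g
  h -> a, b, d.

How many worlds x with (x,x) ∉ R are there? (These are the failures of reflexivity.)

Enumerating: a, b, c, d, e, f, h.

7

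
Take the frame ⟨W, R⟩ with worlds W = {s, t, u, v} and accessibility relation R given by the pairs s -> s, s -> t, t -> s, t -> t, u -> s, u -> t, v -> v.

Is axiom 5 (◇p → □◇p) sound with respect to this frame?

Yes

Axiom 5 corresponds to the accessibility relation being Euclidean.
Euclidean: yes — any two successors of a common world are R-related.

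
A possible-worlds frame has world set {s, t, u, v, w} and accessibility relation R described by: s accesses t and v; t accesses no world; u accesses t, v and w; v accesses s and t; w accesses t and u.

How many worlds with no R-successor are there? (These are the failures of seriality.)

Enumerating: t.

1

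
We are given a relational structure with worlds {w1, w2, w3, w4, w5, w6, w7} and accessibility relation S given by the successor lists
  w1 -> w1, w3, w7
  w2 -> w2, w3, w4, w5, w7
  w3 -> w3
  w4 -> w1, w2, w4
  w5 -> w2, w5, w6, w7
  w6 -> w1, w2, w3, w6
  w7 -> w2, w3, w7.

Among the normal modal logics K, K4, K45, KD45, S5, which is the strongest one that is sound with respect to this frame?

Transitive (axiom 4): no — w1 S w7 and w7 S w2, but not w1 S w2.
Euclidean (axiom 5): no — w1 S w3 and w1 S w7, but not w3 S w7.
Serial (axiom D): yes — every world has a successor (e.g. w1 S w1).
Reflexive (axiom T): yes — every world is S-related to itself.
So F validates K; K4 would additionally require S to be transitive. The strongest is K.

K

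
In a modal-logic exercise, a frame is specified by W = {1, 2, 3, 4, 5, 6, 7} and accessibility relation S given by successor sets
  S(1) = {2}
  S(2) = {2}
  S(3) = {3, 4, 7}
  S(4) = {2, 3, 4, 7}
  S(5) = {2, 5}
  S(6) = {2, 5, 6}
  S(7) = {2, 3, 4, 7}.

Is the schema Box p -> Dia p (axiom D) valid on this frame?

Yes

By correspondence theory, D is valid on a frame iff S is serial.
Serial: yes — every world has a successor (e.g. 1 S 2).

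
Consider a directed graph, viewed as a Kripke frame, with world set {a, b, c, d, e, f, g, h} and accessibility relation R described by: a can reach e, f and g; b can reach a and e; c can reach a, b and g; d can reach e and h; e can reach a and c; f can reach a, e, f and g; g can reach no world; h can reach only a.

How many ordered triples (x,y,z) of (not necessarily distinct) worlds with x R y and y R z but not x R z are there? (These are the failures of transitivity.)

Enumerating: (a,e,a), (a,e,c), (a,f,a), (b,a,f), (b,a,g), (b,e,c), (c,a,e), (c,a,f), (c,b,e), (d,e,a), (d,e,c), (d,h,a), … and 9 more.
Total: 21.

21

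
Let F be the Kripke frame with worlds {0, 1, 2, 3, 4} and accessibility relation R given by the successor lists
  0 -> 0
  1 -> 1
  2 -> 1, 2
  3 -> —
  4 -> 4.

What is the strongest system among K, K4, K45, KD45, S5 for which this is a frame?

K4

Transitive (axiom 4): yes — every two-step R-path is closed by a direct edge.
Euclidean (axiom 5): no — 2 R 1 and 2 R 2, but not 1 R 2.
Serial (axiom D): no — 3 has no R-successor.
Reflexive (axiom T): no — 3 is not related to itself.
So F validates K, K4; K45 would additionally require R to be Euclidean. The strongest is K4.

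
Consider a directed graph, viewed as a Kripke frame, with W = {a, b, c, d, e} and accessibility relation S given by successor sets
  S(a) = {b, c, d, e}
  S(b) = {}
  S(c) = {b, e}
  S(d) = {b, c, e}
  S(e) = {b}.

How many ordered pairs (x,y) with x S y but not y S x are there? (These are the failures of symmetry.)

10

Enumerating: (a,b), (a,c), (a,d), (a,e), (c,b), (c,e), (d,b), (d,c), (d,e), (e,b).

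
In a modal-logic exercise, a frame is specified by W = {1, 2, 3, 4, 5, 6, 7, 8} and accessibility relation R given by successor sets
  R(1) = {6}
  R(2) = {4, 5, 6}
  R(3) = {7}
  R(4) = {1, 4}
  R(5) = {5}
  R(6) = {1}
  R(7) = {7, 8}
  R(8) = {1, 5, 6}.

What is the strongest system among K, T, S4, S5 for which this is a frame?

K

Reflexive (axiom T): no — 1 is not related to itself.
Transitive (axiom 4): no — 2 R 4 and 4 R 1, but not 2 R 1.
Euclidean (axiom 5): no — 2 R 4 and 2 R 5, but not 4 R 5.
So F validates K; T would additionally require R to be reflexive. The strongest is K.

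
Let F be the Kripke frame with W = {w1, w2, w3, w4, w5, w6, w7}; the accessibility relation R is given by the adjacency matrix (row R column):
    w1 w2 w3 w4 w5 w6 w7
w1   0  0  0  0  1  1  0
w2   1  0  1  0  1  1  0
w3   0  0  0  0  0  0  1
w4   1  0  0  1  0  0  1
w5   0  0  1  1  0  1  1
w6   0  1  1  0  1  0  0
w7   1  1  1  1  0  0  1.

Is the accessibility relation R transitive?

No

Transitive: no — w1 R w5 and w5 R w3, but not w1 R w3.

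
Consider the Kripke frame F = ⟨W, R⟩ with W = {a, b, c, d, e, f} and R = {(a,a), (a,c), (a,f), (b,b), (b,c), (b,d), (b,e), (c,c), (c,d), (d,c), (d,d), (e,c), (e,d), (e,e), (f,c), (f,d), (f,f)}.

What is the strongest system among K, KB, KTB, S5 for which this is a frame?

Symmetric (axiom B): no — a R c but not c R a.
Reflexive (axiom T): yes — every world is R-related to itself.
Euclidean (axiom 5): no — a R c and a R f, but not c R f.
So F validates K; KB would additionally require R to be symmetric. The strongest is K.

K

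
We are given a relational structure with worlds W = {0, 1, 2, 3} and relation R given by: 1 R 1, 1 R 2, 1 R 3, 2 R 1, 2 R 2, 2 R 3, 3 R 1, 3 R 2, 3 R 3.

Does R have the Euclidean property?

Euclidean: yes — any two successors of a common world are R-related.

Yes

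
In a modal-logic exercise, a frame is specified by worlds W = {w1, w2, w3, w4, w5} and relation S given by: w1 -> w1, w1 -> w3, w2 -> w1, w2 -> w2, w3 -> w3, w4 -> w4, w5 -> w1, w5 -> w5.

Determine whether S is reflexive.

Reflexive: yes — every world is S-related to itself.

Yes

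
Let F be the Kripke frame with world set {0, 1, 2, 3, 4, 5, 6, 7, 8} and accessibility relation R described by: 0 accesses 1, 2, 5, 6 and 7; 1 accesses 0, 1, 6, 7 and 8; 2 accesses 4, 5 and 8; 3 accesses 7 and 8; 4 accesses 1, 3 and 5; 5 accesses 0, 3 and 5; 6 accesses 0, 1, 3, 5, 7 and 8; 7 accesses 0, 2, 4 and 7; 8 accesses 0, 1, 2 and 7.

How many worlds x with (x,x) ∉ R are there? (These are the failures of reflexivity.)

Enumerating: 0, 2, 3, 4, 6, 8.

6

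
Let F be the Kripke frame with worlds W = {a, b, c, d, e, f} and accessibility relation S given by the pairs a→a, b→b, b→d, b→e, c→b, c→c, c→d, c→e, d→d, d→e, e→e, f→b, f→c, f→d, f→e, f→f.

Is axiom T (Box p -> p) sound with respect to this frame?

Yes

By correspondence theory, T is valid on a frame iff S is reflexive.
Reflexive: yes — every world is S-related to itself.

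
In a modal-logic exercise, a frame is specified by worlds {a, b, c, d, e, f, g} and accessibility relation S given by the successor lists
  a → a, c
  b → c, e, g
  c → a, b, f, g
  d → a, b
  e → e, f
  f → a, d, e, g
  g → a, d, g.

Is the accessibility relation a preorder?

Reflexive: no — b is not related to itself.
Transitive: no — a S c and c S b, but not a S b.
So S is not a preorder.

No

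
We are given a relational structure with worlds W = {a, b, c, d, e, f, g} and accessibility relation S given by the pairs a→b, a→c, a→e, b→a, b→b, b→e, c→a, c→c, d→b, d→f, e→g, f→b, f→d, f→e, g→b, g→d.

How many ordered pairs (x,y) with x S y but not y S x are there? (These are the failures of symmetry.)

Enumerating: (a,e), (b,e), (d,b), (e,g), (f,b), (f,e), (g,b), (g,d).

8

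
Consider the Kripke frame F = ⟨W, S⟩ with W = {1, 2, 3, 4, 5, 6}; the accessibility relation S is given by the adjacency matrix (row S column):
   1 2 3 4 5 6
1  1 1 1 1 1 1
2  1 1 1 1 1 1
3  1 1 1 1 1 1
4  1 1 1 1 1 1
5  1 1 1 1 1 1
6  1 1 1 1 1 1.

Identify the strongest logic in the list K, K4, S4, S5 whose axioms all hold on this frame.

S5

Transitive (axiom 4): yes — every two-step S-path is closed by a direct edge.
Reflexive (axiom T): yes — every world is S-related to itself.
Euclidean (axiom 5): yes — any two successors of a common world are S-related.
So F validates K, K4, S4, S5. The strongest is S5.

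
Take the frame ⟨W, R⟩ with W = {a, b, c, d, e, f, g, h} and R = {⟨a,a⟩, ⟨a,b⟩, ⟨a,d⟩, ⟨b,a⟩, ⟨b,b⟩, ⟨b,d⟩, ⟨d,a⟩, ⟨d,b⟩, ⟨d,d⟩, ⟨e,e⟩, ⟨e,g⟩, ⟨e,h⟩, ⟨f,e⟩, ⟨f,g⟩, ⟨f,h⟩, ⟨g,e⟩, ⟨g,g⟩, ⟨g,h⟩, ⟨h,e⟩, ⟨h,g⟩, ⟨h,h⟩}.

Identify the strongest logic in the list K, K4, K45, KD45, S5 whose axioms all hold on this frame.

Transitive (axiom 4): yes — every two-step R-path is closed by a direct edge.
Euclidean (axiom 5): yes — any two successors of a common world are R-related.
Serial (axiom D): no — c has no R-successor.
Reflexive (axiom T): no — c is not related to itself.
So F validates K, K4, K45; KD45 would additionally require R to be serial. The strongest is K45.

K45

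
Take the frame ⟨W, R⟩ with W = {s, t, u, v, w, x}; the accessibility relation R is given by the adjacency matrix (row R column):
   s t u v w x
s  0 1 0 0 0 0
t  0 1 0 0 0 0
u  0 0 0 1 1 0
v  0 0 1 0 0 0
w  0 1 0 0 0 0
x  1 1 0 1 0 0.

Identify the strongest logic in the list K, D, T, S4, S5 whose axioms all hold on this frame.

D

Serial (axiom D): yes — every world has a successor (e.g. s R t).
Reflexive (axiom T): no — s is not related to itself.
Transitive (axiom 4): no — u R w and w R t, but not u R t.
Euclidean (axiom 5): no — u R v and u R w, but not v R w.
So F validates K, D; T would additionally require R to be reflexive. The strongest is D.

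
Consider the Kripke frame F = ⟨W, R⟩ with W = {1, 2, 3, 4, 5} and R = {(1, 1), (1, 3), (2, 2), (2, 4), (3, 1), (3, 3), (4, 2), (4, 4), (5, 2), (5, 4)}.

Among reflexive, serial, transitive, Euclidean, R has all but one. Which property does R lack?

reflexive

Reflexive: no — 5 is not related to itself.
Serial: yes — every world has a successor (e.g. 1 R 1).
Transitive: yes — every two-step R-path is closed by a direct edge.
Euclidean: yes — any two successors of a common world are R-related.
Only reflexive fails.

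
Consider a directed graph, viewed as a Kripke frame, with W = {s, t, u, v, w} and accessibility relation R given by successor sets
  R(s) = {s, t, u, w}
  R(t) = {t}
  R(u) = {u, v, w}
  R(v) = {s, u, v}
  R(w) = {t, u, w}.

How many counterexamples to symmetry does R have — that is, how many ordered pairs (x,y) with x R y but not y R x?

Enumerating: (s,t), (s,u), (s,w), (v,s), (w,t).

5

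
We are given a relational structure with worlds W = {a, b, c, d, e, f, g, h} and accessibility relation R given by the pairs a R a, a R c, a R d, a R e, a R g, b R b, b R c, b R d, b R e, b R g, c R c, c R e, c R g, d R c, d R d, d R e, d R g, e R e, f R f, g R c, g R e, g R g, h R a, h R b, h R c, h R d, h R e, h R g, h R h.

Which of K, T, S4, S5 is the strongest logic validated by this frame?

Reflexive (axiom T): yes — every world is R-related to itself.
Transitive (axiom 4): yes — every two-step R-path is closed by a direct edge.
Euclidean (axiom 5): no — a R c and a R d, but not c R d.
So F validates K, T, S4; S5 would additionally require R to be Euclidean. The strongest is S4.

S4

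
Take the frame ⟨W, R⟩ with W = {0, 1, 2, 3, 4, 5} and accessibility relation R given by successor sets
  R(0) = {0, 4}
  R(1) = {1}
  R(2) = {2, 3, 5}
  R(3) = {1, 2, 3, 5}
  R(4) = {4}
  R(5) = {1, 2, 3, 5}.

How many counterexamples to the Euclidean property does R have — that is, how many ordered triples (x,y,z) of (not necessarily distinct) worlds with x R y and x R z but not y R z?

9

Enumerating: (0,4,0), (3,1,2), (3,1,3), (3,1,5), (3,2,1), (5,1,2), (5,1,3), (5,1,5), (5,2,1).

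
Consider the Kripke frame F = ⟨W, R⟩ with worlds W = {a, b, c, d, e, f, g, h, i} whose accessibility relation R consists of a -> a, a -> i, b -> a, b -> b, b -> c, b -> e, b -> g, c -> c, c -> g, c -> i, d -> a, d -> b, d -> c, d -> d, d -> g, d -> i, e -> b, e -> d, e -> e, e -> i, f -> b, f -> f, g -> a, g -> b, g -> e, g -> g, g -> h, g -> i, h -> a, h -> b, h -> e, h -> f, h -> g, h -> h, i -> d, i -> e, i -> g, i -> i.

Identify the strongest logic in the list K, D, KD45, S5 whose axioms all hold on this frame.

D

Serial (axiom D): yes — every world has a successor (e.g. a R a).
Euclidean (axiom 5): no — b R a and b R c, but not a R c.
Transitive (axiom 4): no — a R i and i R d, but not a R d.
Reflexive (axiom T): yes — every world is R-related to itself.
So F validates K, D; KD45 would additionally require R to be Euclidean and transitive. The strongest is D.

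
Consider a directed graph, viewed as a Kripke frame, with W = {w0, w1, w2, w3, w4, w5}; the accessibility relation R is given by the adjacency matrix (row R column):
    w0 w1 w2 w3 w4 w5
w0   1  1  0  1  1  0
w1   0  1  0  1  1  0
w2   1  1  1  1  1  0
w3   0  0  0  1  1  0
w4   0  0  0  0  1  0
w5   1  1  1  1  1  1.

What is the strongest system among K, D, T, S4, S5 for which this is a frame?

S4

Serial (axiom D): yes — every world has a successor (e.g. w0 R w0).
Reflexive (axiom T): yes — every world is R-related to itself.
Transitive (axiom 4): yes — every two-step R-path is closed by a direct edge.
Euclidean (axiom 5): no — w0 R w3 and w0 R w1, but not w3 R w1.
So F validates K, D, T, S4; S5 would additionally require R to be Euclidean. The strongest is S4.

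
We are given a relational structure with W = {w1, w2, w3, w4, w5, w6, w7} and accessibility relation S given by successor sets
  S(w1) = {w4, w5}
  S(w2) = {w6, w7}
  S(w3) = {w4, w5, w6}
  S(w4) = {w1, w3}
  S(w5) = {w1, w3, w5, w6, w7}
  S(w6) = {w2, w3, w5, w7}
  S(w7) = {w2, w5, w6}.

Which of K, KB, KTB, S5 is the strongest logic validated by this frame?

KB

Symmetric (axiom B): yes — every pair in S has its reverse in S.
Reflexive (axiom T): no — w1 is not related to itself.
Euclidean (axiom 5): no — w1 S w4 and w1 S w5, but not w4 S w5.
So F validates K, KB; KTB would additionally require S to be reflexive. The strongest is KB.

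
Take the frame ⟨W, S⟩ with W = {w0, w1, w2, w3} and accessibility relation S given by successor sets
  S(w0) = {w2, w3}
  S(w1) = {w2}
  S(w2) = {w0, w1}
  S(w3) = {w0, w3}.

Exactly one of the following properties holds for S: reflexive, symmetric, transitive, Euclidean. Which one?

Reflexive: no — w0 is not related to itself.
Symmetric: yes — every pair in S has its reverse in S.
Transitive: no — w0 S w2 and w2 S w1, but not w0 S w1.
Euclidean: no — w0 S w2 and w0 S w3, but not w2 S w3.
Only symmetric holds.

symmetric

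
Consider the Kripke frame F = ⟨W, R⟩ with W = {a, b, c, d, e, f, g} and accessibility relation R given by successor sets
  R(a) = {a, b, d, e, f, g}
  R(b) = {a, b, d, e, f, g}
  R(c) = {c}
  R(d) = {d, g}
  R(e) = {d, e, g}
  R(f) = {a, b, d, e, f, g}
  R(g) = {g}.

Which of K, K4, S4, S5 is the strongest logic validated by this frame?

S4

Transitive (axiom 4): yes — every two-step R-path is closed by a direct edge.
Reflexive (axiom T): yes — every world is R-related to itself.
Euclidean (axiom 5): no — a R d and a R b, but not d R b.
So F validates K, K4, S4; S5 would additionally require R to be Euclidean. The strongest is S4.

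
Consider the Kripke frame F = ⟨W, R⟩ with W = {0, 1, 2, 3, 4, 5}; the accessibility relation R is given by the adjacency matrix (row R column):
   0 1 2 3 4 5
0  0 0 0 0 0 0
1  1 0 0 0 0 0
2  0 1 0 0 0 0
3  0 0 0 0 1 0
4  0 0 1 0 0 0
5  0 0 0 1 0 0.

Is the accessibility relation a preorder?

No

Reflexive: no — 0 is not related to itself.
Transitive: no — 2 R 1 and 1 R 0, but not 2 R 0.
So R is not a preorder.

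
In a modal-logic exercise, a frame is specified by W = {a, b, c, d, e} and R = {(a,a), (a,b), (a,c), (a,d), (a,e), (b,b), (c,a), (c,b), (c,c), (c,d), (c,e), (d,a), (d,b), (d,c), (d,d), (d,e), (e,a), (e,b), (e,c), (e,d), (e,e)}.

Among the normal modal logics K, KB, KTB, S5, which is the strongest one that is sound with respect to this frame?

K

Symmetric (axiom B): no — a R b but not b R a.
Reflexive (axiom T): yes — every world is R-related to itself.
Euclidean (axiom 5): no — a R b and a R c, but not b R c.
So F validates K; KB would additionally require R to be symmetric. The strongest is K.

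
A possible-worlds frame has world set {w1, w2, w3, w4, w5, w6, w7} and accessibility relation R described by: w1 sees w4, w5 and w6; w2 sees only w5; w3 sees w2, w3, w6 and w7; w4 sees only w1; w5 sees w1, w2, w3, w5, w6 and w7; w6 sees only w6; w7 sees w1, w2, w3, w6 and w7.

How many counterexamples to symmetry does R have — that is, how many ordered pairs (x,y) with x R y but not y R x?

9

Enumerating: (w1,w6), (w3,w2), (w3,w6), (w5,w3), (w5,w6), (w5,w7), (w7,w1), (w7,w2), (w7,w6).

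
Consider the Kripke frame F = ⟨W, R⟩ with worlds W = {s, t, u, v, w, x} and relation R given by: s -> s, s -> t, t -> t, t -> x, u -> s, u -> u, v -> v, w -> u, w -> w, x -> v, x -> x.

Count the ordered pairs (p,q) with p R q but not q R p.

Enumerating: (s,t), (t,x), (u,s), (w,u), (x,v).

5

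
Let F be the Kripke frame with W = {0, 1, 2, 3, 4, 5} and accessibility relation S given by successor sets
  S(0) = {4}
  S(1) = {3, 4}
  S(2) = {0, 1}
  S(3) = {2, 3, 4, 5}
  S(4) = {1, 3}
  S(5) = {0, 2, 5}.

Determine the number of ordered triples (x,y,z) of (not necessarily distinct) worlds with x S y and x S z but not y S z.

22

Enumerating: (0,4,4), (1,4,4), (2,0,0), (2,0,1), (2,1,0), (2,1,1), (3,2,2), (3,2,3), (3,2,4), (3,2,5), (3,4,2), (3,4,4), … and 10 more.
Total: 22.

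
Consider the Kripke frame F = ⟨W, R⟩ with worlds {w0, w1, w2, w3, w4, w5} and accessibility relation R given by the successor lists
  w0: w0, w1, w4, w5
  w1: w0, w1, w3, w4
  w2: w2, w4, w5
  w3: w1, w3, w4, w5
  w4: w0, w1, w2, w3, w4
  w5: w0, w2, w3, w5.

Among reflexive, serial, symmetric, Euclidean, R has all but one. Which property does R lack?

Reflexive: yes — every world is R-related to itself.
Serial: yes — every world has a successor (e.g. w0 R w0).
Symmetric: yes — every pair in R has its reverse in R.
Euclidean: no — w0 R w1 and w0 R w5, but not w1 R w5.
Only Euclidean fails.

Euclidean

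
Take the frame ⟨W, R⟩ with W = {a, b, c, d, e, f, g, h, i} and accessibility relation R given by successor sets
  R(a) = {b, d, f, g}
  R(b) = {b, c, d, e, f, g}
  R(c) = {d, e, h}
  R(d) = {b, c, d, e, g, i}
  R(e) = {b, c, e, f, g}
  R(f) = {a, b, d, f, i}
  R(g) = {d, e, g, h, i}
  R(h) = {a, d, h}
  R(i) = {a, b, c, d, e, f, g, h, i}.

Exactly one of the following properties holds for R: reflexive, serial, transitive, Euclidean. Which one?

Reflexive: no — a is not related to itself.
Serial: yes — every world has a successor (e.g. a R b).
Transitive: no — a R b and b R c, but not a R c.
Euclidean: no — a R d and a R f, but not d R f.
Only serial holds.

serial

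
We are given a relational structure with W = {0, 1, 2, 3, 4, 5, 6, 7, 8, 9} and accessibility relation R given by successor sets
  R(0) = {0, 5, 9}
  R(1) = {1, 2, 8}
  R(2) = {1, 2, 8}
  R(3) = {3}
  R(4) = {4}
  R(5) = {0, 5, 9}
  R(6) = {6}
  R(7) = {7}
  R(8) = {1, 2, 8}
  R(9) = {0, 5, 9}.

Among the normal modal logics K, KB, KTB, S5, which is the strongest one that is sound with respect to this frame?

Symmetric (axiom B): yes — every pair in R has its reverse in R.
Reflexive (axiom T): yes — every world is R-related to itself.
Euclidean (axiom 5): yes — any two successors of a common world are R-related.
So F validates K, KB, KTB, S5. The strongest is S5.

S5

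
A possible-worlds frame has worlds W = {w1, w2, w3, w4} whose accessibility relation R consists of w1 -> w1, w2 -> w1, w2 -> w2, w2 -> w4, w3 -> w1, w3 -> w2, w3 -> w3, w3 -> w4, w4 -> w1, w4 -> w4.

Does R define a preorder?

Reflexive: yes — every world is R-related to itself.
Transitive: yes — every two-step R-path is closed by a direct edge.
So R is a preorder.

Yes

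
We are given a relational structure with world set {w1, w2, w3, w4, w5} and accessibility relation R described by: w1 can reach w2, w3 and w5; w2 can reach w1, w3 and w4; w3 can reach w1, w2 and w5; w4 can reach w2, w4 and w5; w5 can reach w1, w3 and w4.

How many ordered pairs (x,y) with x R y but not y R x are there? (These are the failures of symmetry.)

R is symmetric; there are no such tuples.

0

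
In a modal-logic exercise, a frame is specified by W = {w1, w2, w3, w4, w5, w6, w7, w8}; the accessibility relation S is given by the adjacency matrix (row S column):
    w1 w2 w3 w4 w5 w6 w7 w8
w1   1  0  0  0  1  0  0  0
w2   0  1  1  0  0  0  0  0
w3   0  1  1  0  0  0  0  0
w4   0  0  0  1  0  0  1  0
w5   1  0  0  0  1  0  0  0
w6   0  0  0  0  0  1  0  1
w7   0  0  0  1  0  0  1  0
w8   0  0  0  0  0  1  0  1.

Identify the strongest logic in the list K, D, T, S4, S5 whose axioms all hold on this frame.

Serial (axiom D): yes — every world has a successor (e.g. w1 S w1).
Reflexive (axiom T): yes — every world is S-related to itself.
Transitive (axiom 4): yes — every two-step S-path is closed by a direct edge.
Euclidean (axiom 5): yes — any two successors of a common world are S-related.
So F validates K, D, T, S4, S5. The strongest is S5.

S5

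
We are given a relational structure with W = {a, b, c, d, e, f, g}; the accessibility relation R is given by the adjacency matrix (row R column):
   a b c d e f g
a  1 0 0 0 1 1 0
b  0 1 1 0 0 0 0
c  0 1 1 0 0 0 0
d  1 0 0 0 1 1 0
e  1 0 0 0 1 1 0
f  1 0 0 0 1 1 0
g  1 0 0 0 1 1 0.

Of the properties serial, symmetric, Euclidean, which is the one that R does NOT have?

symmetric

Serial: yes — every world has a successor (e.g. a R a).
Symmetric: no — d R a but not a R d.
Euclidean: yes — any two successors of a common world are R-related.
Only symmetric fails.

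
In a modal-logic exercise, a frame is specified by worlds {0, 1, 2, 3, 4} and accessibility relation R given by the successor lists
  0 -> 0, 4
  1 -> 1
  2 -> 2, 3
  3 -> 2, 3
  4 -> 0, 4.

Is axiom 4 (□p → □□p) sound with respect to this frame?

Yes

By correspondence theory, 4 is valid on a frame iff R is transitive.
Transitive: yes — every two-step R-path is closed by a direct edge.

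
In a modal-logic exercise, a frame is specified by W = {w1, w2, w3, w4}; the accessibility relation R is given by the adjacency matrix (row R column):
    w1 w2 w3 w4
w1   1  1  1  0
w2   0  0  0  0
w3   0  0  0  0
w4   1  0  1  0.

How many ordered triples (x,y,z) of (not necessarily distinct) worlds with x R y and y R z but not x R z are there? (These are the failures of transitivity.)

Enumerating: (w4,w1,w2).

1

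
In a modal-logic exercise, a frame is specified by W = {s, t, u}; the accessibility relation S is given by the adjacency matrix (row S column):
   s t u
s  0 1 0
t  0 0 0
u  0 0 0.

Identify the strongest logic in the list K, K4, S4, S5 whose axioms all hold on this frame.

Transitive (axiom 4): yes — every two-step S-path is closed by a direct edge.
Reflexive (axiom T): no — s is not related to itself.
Euclidean (axiom 5): no — s S t and s S t, but not t S t.
So F validates K, K4; S4 would additionally require S to be reflexive. The strongest is K4.

K4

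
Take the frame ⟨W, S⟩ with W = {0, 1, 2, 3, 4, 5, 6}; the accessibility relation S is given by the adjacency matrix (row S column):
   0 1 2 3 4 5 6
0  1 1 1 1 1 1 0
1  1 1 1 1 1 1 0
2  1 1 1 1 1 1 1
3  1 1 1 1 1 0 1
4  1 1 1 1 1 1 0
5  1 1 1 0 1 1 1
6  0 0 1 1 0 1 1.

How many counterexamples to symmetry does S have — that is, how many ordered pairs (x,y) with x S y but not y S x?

S is symmetric; there are no such tuples.

0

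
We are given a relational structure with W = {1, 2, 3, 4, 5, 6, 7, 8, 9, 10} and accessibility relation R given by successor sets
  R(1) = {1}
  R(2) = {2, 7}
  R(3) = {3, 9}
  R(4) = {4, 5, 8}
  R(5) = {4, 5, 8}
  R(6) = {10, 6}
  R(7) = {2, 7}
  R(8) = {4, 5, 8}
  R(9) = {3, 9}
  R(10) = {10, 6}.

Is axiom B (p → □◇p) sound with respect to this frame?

Yes

By correspondence theory, B is valid on a frame iff R is symmetric.
Symmetric: yes — every pair in R has its reverse in R.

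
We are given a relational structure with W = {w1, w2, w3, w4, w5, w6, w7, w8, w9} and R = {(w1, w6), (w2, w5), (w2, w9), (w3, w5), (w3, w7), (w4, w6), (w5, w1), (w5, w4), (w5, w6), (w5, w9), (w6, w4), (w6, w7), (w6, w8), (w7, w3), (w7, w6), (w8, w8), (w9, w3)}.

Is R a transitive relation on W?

No

Transitive: no — w1 R w6 and w6 R w4, but not w1 R w4.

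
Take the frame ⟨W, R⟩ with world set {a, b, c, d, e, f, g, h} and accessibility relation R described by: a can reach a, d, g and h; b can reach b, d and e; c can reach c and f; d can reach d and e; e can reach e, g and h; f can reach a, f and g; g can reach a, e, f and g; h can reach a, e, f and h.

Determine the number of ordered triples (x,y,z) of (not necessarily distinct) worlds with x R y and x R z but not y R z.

Enumerating: (a,d,a), (a,d,g), (a,d,h), (a,g,d), (a,g,h), (a,h,d), (a,h,g), (b,d,b), (b,e,b), (b,e,d), (c,f,c), (d,e,d), … and 14 more.
Total: 26.

26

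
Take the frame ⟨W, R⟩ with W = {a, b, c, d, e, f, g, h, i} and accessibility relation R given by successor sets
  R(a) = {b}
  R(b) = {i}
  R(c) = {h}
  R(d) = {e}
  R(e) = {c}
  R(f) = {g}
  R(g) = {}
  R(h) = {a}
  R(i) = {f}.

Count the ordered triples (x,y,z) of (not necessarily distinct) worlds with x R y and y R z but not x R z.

Enumerating: (a,b,i), (b,i,f), (c,h,a), (d,e,c), (e,c,h), (h,a,b), (i,f,g).

7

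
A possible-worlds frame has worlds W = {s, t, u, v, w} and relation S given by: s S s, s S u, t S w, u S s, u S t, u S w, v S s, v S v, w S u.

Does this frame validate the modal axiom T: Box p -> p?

Axiom T corresponds to the accessibility relation being reflexive.
Reflexive: no — t is not related to itself.

No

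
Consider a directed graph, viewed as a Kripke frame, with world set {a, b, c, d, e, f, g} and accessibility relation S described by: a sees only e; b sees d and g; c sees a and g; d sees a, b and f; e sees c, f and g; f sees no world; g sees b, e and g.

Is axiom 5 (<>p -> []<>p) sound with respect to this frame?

No

By correspondence theory, 5 is valid on a frame iff S is Euclidean.
Euclidean: no — b S d and b S g, but not d S g.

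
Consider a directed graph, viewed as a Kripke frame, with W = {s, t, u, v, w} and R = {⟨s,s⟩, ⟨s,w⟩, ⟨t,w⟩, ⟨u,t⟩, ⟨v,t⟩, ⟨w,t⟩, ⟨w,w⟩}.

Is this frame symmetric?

Symmetric: no — s R w but not w R s.

No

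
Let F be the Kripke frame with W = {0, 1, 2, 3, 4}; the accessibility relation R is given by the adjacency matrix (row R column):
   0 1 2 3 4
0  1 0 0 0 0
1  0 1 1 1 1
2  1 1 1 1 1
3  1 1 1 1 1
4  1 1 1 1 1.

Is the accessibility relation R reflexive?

Reflexive: yes — every world is R-related to itself.

Yes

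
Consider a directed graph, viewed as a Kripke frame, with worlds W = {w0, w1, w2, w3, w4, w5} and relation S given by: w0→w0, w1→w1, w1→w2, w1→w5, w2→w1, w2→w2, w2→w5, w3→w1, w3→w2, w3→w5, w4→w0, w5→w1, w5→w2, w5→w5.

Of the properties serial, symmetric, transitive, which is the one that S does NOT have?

Serial: yes — every world has a successor (e.g. w0 S w0).
Symmetric: no — w3 S w1 but not w1 S w3.
Transitive: yes — every two-step S-path is closed by a direct edge.
Only symmetric fails.

symmetric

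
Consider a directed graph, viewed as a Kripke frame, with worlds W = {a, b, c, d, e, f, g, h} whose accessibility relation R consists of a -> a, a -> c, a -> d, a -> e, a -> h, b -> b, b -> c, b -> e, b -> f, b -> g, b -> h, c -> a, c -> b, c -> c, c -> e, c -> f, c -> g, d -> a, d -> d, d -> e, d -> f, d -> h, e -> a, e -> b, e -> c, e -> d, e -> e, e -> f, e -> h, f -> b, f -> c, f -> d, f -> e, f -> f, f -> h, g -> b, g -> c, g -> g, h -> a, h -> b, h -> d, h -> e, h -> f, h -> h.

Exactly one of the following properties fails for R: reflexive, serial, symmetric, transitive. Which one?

transitive

Reflexive: yes — every world is R-related to itself.
Serial: yes — every world has a successor (e.g. a R a).
Symmetric: yes — every pair in R has its reverse in R.
Transitive: no — a R c and c R b, but not a R b.
Only transitive fails.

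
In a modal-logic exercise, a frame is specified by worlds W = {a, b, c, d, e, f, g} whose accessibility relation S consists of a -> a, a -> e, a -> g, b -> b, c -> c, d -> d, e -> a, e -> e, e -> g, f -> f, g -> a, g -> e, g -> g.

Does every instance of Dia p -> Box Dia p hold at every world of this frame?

Axiom 5 corresponds to the accessibility relation being Euclidean.
Euclidean: yes — any two successors of a common world are S-related.

Yes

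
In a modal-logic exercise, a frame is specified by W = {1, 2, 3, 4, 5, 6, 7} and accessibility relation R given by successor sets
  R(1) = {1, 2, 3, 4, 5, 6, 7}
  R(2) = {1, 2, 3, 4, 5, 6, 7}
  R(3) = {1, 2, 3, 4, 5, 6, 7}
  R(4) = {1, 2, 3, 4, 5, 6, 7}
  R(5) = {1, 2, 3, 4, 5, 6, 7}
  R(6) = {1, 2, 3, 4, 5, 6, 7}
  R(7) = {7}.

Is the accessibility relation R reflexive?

Reflexive: yes — every world is R-related to itself.

Yes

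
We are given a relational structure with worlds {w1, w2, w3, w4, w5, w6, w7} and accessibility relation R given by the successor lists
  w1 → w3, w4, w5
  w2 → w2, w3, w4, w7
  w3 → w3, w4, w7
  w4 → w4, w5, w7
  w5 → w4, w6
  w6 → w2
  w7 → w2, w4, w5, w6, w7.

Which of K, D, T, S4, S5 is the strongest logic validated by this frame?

Serial (axiom D): yes — every world has a successor (e.g. w1 R w3).
Reflexive (axiom T): no — w1 is not related to itself.
Transitive (axiom 4): no — w1 R w3 and w3 R w7, but not w1 R w7.
Euclidean (axiom 5): no — w1 R w3 and w1 R w5, but not w3 R w5.
So F validates K, D; T would additionally require R to be reflexive. The strongest is D.

D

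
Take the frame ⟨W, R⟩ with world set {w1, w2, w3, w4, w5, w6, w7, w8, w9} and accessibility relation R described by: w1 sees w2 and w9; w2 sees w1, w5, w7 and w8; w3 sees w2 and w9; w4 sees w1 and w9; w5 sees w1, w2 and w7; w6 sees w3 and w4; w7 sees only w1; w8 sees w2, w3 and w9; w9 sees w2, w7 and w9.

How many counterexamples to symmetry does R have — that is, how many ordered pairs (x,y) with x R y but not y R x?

15

Enumerating: (w1,w9), (w2,w7), (w3,w2), (w3,w9), (w4,w1), (w4,w9), (w5,w1), (w5,w7), (w6,w3), (w6,w4), (w7,w1), (w8,w3), (w8,w9), (w9,w2), (w9,w7).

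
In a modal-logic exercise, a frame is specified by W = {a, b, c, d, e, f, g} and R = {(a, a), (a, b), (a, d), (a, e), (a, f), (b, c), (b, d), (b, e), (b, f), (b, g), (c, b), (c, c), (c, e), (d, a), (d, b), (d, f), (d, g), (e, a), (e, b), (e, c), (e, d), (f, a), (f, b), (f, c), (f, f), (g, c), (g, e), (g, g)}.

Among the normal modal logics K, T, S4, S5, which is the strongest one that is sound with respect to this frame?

Reflexive (axiom T): no — b is not related to itself.
Transitive (axiom 4): no — a R b and b R c, but not a R c.
Euclidean (axiom 5): no — a R d and a R e, but not d R e.
So F validates K; T would additionally require R to be reflexive. The strongest is K.

K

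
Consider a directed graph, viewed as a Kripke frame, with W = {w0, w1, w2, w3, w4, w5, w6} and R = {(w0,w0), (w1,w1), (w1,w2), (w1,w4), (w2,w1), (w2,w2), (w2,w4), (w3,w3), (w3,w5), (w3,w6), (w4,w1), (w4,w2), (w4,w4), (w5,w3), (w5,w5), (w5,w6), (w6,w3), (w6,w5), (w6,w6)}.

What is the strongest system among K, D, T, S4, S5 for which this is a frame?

S5

Serial (axiom D): yes — every world has a successor (e.g. w0 R w0).
Reflexive (axiom T): yes — every world is R-related to itself.
Transitive (axiom 4): yes — every two-step R-path is closed by a direct edge.
Euclidean (axiom 5): yes — any two successors of a common world are R-related.
So F validates K, D, T, S4, S5. The strongest is S5.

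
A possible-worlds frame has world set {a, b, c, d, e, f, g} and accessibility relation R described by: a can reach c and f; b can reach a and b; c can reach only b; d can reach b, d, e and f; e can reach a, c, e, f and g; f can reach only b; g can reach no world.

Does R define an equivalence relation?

Reflexive: no — a is not related to itself.
Symmetric: no — a R c but not c R a.
Transitive: no — a R c and c R b, but not a R b.
So R is not an equivalence relation.

No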